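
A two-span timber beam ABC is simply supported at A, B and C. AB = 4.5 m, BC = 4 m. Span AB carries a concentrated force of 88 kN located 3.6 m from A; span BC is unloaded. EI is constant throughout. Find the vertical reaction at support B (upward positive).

Insert a hinge at B; M_B is the redundant, and each span becomes simply supported.
End slopes at the hinge B, treating each span as simply supported:
  span AB: point load 88 at a = 3.6: Pab(L + a)/(6LEI) = 85.54/EI
  relative rotation θ_0 = (85.54 + 0)/EI = 85.54/EI
A unit hogging moment at B produces rotation L₁/(3EI) + L₂/(3EI) = 2.833/EI.
Compatibility: M_B·(L₁+L₂)/(3EI) = θ_0, giving M_B = 30.19 kN·m (hogging).
Span AB, ΣM about A with M_B applied at B: R_B^{AB}·4.5 = 316.8 + 30.19, so R_B^{AB} = 77.11 kN and R_A = 88 − 77.11 = 10.89 kN.
Span BC, ΣM about C: R_B^{BC}·4 = 0 + 30.19, so R_B^{BC} = 7.547 kN and R_C = 0 − 7.547 = -7.547 kN.
R_B = 77.11 + 7.547 = 84.66 kN.

R_B = 84.66 kN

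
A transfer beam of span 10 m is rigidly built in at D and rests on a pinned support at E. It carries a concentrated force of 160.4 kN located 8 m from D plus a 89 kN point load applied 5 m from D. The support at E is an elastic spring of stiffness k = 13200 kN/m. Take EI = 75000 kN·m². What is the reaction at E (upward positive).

R_E = 138.4 kN

Choose R_E as the redundant. The primary structure is the cantilever fixed at D.
Free-end deflection of the primary structure under the applied loading (downward +):
  point load 160.4 at a = 8: Pa²(3L − a)/(6EI) = 37641/EI
  point load 89 at a = 5: Pa²(3L − a)/(6EI) = 9271/EI
  δ_0 = 46911/EI
Flexibility coefficient — unit upward force at E: δ_{EE} = L³/(3EI) = 333.3/EI.
With EI = 75000 kN·m²: δ_0 = 0.62548 m and δ_{EE} = 0.004444 m/kN.
Compatibility — the spring shortens by R_E/k under the reaction it provides: δ_0 − R_E·δ_{EE} = R_E/k. With 1/k = 0.000076 m/kN, R_E = δ_0 / (δ_{EE} + 1/k) = 0.62548 / (0.004444 + 0.000076) = 138.4 kN.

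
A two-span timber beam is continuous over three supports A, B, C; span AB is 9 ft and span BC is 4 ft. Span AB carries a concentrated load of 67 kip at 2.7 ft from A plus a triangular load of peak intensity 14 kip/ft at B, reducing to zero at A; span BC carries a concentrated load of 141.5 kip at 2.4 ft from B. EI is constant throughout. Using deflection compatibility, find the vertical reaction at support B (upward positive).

R_B = 168.7 kip

Release continuity at B by inserting a hinge; the redundant is the internal moment M_B. The primary structure is two simply-supported spans AB and BC.
Discontinuity in slope at B on the released structure — sum the simple-span end rotations:
  span AB: point load 67 at a = 2.7: Pab(L + a)/(6LEI) = 246.9/EI
  span AB: triangular load, peak 14: w₀L³/(45EI) = 226.8/EI
  span BC: point load 141.5 at a = 2.4: Pab(L + b)/(6LEI) = 126.8/EI
  relative rotation θ_0 = (473.7 + 126.8)/EI = 600.5/EI
A unit hogging moment at B produces rotation L₁/(3EI) + L₂/(3EI) = 4.333/EI.
Compatibility: M_B·(L₁+L₂)/(3EI) = θ_0, giving M_B = 138.6 kip·ft (hogging).
Span AB, ΣM about A with M_B applied at B: R_B^{AB}·9 = 558.9 + 138.6, so R_B^{AB} = 77.5 kip and R_A = 130 − 77.5 = 52.5 kip.
Span BC, ΣM about C: R_B^{BC}·4 = 226.4 + 138.6, so R_B^{BC} = 91.24 kip and R_C = 141.5 − 91.24 = 50.26 kip.
R_B = 77.5 + 91.24 = 168.7 kip.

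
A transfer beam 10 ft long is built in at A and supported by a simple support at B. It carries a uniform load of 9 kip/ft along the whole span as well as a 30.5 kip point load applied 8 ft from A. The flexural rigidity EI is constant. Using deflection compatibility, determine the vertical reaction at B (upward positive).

R_B = 55.22 kip

Choose R_B as the redundant. The primary structure is the cantilever fixed at A.
Free-end deflection of the primary structure under the applied loading (downward +):
  UDL 9: wL⁴/(8EI) = 11250/EI
  point load 30.5 at a = 8: Pa²(3L − a)/(6EI) = 7157/EI
  δ_0 = 18407/EI
Tip deflection under a unit load at B: L³/(3EI) = 333.3/EI.
The prop prevents deflection at B: R_B = δ_0/δ_{BB} = 18407/333.3 = 55.22 kip.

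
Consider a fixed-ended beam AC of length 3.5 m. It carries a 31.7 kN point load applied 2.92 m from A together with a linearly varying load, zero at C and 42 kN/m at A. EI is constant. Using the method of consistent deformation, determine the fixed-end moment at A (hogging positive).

M_A = 28.27 kN·m

Take the two fixed-end moments M_A, M_C as redundants; the released structure is the simple span AC.
On the primary (simply-supported) span, the end slopes from the loading are:
  at A: point load 31.7 at a = 2.92: Pab(L + b)/(6LEI) = 10.43/EI
  at C: point load 31.7 at a = 2.92: Pab(L + a)/(6LEI) = 16.41/EI
  at A: triangular load, peak 42: w₀L³/(45EI) = 40.02/EI
  at C: triangular load, peak 42: 7w₀L³/(360EI) = 35.01/EI
  θ_A0 = 50.45/EI,  θ_C0 = 51.43/EI
Flexibility coefficients: a unit moment at one end gives L/(3EI) there and L/(6EI) at the far end, so f₁₁ = f₂₂ = 1.167/EI and f₁₂ = f₂₁ = 0.5833/EI.
Compatibility — zero rotation at each built-in end:
  1.167 M_A + 0.5833 M_C = 50.45
  0.5833 M_A + 1.167 M_C = 51.43
Solving the pair gives M_A = 28.27 kN·m and M_C = 29.95 kN·m (hogging).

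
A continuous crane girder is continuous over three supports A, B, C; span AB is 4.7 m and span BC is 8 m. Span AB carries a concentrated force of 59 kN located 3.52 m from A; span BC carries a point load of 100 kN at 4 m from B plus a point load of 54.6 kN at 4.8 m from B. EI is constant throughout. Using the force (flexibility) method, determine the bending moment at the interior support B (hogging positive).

Release continuity at B by inserting a hinge; the redundant is the internal moment M_B. The primary structure is two simply-supported spans AB and BC.
End slopes at the hinge B, treating each span as simply supported:
  span AB: point load 59 at a = 3.52: Pab(L + a)/(6LEI) = 71.43/EI
  span BC: point load 100 at a = 4: Pab(L + b)/(6LEI) = 400/EI
  span BC: point load 54.6 at a = 4.8: Pab(L + b)/(6LEI) = 195.7/EI
  relative rotation θ_0 = (71.43 + 595.7)/EI = 667.1/EI
A unit hogging moment at B produces rotation L₁/(3EI) + L₂/(3EI) = 4.233/EI.
Slope continuity at B: θ_0 = M_B·4.233/EI, so M_B = 667.1/4.233 = 157.6 kN·m (hogging).

M_B = 157.6 kN·m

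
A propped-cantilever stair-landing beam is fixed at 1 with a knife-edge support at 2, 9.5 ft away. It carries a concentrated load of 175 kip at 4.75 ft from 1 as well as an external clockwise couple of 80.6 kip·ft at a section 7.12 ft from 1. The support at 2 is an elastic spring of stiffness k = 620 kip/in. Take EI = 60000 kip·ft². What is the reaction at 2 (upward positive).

R_2 = 64.79 kip

Release the roller at 2. Primary structure: cantilever fixed at 1.
Primary-structure tip deflection at 2 by superposition:
  point load 175 at a = 4.75: Pa²(3L − a)/(6EI) = 15629/EI
  clockwise couple 80.6 at a = 7.12: M₀a(2L − a)/(2EI) = 3409/EI
  δ_0 = 19038/EI
Tip deflection under a unit load at 2: L³/(3EI) = 285.8/EI.
With EI = 60000 kip·ft²: δ_0 = 0.3173 ft and δ_{22} = 0.004763 ft/kip.
Compatibility — the spring shortens by R_2/k under the reaction it provides: δ_0 − R_2·δ_{22} = R_2/k. With 1/k = 1/(620×12) ft/kip = 0.000134 ft/kip, R_2 = δ_0 / (δ_{22} + 1/k) = 0.3173 / (0.004763 + 0.000134) = 64.79 kip.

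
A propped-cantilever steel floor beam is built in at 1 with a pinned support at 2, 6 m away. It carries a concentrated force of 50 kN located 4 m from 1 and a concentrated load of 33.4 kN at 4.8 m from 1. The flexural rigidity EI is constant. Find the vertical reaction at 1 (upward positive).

Remove the prop at 2; the released (primary) structure is a cantilever built in at 1.
Downward deflection at the released point 2 due to the loads:
  point load 50 at a = 4: Pa²(3L − a)/(6EI) = 1867/EI
  point load 33.4 at a = 4.8: Pa²(3L − a)/(6EI) = 1693/EI
  δ_0 = 3560/EI
Tip deflection under a unit load at 2: L³/(3EI) = 72/EI.
Compatibility at 2: δ_0 − R_2·δ_{22} = 0, so R_2 = 3560/72 = 49.44 kN.
Vertical equilibrium: R_1 = ΣP − R_2 = 83.4 − 49.44 = 33.96 kN.

R_1 = 33.96 kN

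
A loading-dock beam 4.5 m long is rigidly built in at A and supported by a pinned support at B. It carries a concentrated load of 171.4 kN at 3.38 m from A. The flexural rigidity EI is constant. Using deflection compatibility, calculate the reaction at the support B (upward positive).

R_B = 108.7 kN

Release the roller at B. Primary structure: cantilever fixed at A.
Primary-structure tip deflection at B by superposition:
  point load 171.4 at a = 3.38: Pa²(3L − a)/(6EI) = 3303/EI
Tip deflection under a unit load at B: L³/(3EI) = 30.38/EI.
Compatibility at B: δ_0 − R_B·δ_{BB} = 0, so R_B = 3303/30.38 = 108.7 kN.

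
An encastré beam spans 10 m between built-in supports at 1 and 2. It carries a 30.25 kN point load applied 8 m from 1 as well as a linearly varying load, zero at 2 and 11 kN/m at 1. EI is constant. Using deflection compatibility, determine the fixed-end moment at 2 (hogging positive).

Take the two fixed-end moments M_1, M_2 as redundants; the released structure is the simple span 12.
On the primary (simply-supported) span, the end slopes from the loading are:
  at 1: point load 30.25 at a = 8: Pab(L + b)/(6LEI) = 96.8/EI
  at 2: point load 30.25 at a = 8: Pab(L + a)/(6LEI) = 145.2/EI
  at 1: triangular load, peak 11: w₀L³/(45EI) = 244.4/EI
  at 2: triangular load, peak 11: 7w₀L³/(360EI) = 213.9/EI
  θ_10 = 341.2/EI,  θ_20 = 359.1/EI
Flexibility coefficients: a unit moment at one end gives L/(3EI) there and L/(6EI) at the far end, so f₁₁ = f₂₂ = 3.333/EI and f₁₂ = f₂₁ = 1.667/EI.
Compatibility — zero rotation at each built-in end:
  3.333 M_1 + 1.667 M_2 = 341.2
  1.667 M_1 + 3.333 M_2 = 359.1
Solving the pair gives M_1 = 64.68 kN·m and M_2 = 75.39 kN·m (hogging).

M_2 = 75.39 kN·m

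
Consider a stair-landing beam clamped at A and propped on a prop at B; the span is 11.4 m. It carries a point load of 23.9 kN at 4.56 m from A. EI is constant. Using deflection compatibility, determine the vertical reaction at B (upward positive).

Take the reaction at B as the redundant and release it; the primary structure is a cantilever fixed at A.
Deflection at B on the released cantilever, summing each load's contribution:
  point load 23.9 at a = 4.56: Pa²(3L − a)/(6EI) = 2455/EI
Flexibility coefficient — unit upward force at B: δ_{BB} = L³/(3EI) = 493.8/EI.
Compatibility at B: δ_0 − R_B·δ_{BB} = 0, so R_B = 2455/493.8 = 4.971 kN.

R_B = 4.971 kN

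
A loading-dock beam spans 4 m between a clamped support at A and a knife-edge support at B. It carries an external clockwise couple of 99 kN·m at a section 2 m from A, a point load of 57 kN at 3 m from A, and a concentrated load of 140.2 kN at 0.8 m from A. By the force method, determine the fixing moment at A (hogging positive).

M_A = 95.1 kN·m

Take the reaction at B as the redundant and release it; the primary structure is a cantilever fixed at A.
Deflection at B on the released cantilever, summing each load's contribution:
  clockwise couple 99 at a = 2: M₀a(2L − a)/(2EI) = 594/EI
  point load 57 at a = 3: Pa²(3L − a)/(6EI) = 769.5/EI
  point load 140.2 at a = 0.8: Pa²(3L − a)/(6EI) = 167.5/EI
  δ_0 = 1531/EI
Flexibility coefficient — unit upward force at B: δ_{BB} = L³/(3EI) = 21.33/EI.
The prop prevents deflection at B: R_B = δ_0/δ_{BB} = 1531/21.33 = 71.77 kN.
Moment equilibrium about A: M_A = Σ(load moments about A) − R_B·L = 382.2 − 71.77×4 = 95.1 kN·m.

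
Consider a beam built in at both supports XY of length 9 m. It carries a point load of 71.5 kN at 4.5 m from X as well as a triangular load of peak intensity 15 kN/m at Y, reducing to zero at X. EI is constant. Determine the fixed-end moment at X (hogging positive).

Release both end moments; the primary structure is a simply-supported span XY with redundants M_X and M_Y.
Simple-span end rotations at X and Y under the given loads:
  at X: point load 71.5 at a = 4.5: Pab(L + b)/(6LEI) = 362/EI
  at Y: point load 71.5 at a = 4.5: Pab(L + a)/(6LEI) = 362/EI
  at X: triangular load, peak 15: 7w₀L³/(360EI) = 212.6/EI
  at Y: triangular load, peak 15: w₀L³/(45EI) = 243/EI
  θ_X0 = 574.6/EI,  θ_Y0 = 605/EI
Flexibility coefficients: a unit moment at one end gives L/(3EI) there and L/(6EI) at the far end, so f₁₁ = f₂₂ = 3/EI and f₁₂ = f₂₁ = 1.5/EI.
Compatibility — zero rotation at each built-in end:
  3 M_X + 1.5 M_Y = 574.6
  1.5 M_X + 3 M_Y = 605
Solving the pair gives M_X = 120.9 kN·m and M_Y = 141.2 kN·m (hogging).

M_X = 120.9 kN·m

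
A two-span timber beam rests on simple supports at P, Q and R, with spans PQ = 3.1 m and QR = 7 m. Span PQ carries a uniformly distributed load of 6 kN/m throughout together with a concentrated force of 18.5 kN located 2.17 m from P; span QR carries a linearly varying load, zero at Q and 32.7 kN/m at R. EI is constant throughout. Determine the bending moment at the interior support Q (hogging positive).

M_Q = 70.13 kN·m

Take M_Q as the redundant. Released structure: two simple spans PQ and QR with a hinge at Q.
Discontinuity in slope at Q on the released structure — sum the simple-span end rotations:
  span PQ: UDL 6: wL³/(24EI) = 7.448/EI
  span PQ: point load 18.5 at a = 2.17: Pab(L + a)/(6LEI) = 10.58/EI
  span QR: triangular load, peak 32.7: 7w₀L³/(360EI) = 218.1/EI
  relative rotation θ_0 = (18.03 + 218.1)/EI = 236.1/EI
A unit hogging moment at Q produces rotation L₁/(3EI) + L₂/(3EI) = 3.367/EI.
Slope continuity at Q: θ_0 = M_Q·3.367/EI, so M_Q = 236.1/3.367 = 70.13 kN·m (hogging).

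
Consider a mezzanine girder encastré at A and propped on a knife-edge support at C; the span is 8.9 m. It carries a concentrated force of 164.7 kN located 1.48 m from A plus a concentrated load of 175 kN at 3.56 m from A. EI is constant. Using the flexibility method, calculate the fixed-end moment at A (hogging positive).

M_A = 485.4 kN·m

Take the reaction at C as the redundant and release it; the primary structure is a cantilever fixed at A.
Free-end deflection of the primary structure under the applied loading (downward +):
  point load 164.7 at a = 1.48: Pa²(3L − a)/(6EI) = 1516/EI
  point load 175 at a = 3.56: Pa²(3L − a)/(6EI) = 8554/EI
  δ_0 = 10070/EI
Tip deflection under a unit load at C: L³/(3EI) = 235/EI.
The prop prevents deflection at C: R_C = δ_0/δ_{CC} = 10070/235 = 42.85 kN.
Moment equilibrium about A: M_A = Σ(load moments about A) − R_C·L = 866.8 − 42.85×8.9 = 485.4 kN·m.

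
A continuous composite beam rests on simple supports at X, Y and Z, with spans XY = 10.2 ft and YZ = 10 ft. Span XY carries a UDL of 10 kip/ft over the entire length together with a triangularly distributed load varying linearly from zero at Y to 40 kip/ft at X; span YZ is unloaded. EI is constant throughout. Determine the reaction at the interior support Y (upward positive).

R_Y = 156.3 kip

Insert a hinge at Y; M_Y is the redundant, and each span becomes simply supported.
Discontinuity in slope at Y on the released structure — sum the simple-span end rotations:
  span XY: UDL 10: wL³/(24EI) = 442.2/EI
  span XY: triangular load, peak 40: 7w₀L³/(360EI) = 825.4/EI
  relative rotation θ_0 = (1268 + 0)/EI = 1268/EI
A unit hogging moment at Y produces rotation L₁/(3EI) + L₂/(3EI) = 6.733/EI.
Slope continuity at Y: θ_0 = M_Y·6.733/EI, so M_Y = 1268/6.733 = 188.3 kip·ft (hogging).
Span XY, ΣM about X with M_Y applied at Y: R_Y^{XY}·10.2 = 1214 + 188.3, so R_Y^{XY} = 137.5 kip and R_X = 306 − 137.5 = 168.5 kip.
Span YZ, ΣM about Z: R_Y^{YZ}·10 = 0 + 188.3, so R_Y^{YZ} = 18.83 kip and R_Z = 0 − 18.83 = -18.83 kip.
R_Y = 137.5 + 18.83 = 156.3 kip.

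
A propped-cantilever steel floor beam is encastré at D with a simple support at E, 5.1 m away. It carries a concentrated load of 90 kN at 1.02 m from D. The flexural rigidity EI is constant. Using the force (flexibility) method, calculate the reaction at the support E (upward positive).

Release the roller at E. Primary structure: cantilever fixed at D.
Downward deflection at the released point E due to the loads:
  point load 90 at a = 1.02: Pa²(3L − a)/(6EI) = 222.9/EI
Tip deflection under a unit load at E: L³/(3EI) = 44.22/EI.
The prop prevents deflection at E: R_E = δ_0/δ_{EE} = 222.9/44.22 = 5.04 kN.

R_E = 5.04 kN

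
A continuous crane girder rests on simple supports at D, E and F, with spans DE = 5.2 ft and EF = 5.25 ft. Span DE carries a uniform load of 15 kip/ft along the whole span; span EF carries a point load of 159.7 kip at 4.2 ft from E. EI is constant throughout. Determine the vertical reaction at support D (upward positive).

Release continuity at E by inserting a hinge; the redundant is the internal moment M_E. The primary structure is two simply-supported spans DE and EF.
End slopes at the hinge E, treating each span as simply supported:
  span DE: UDL 15: wL³/(24EI) = 87.88/EI
  span EF: point load 159.7 at a = 4.2: Pab(L + b)/(6LEI) = 140.9/EI
  relative rotation θ_0 = (87.88 + 140.9)/EI = 228.7/EI
A unit hogging moment at E produces rotation L₁/(3EI) + L₂/(3EI) = 3.483/EI.
Slope continuity at E: θ_0 = M_E·3.483/EI, so M_E = 228.7/3.483 = 65.67 kip·ft (hogging).
Span DE, ΣM about D with M_E applied at E: R_E^{DE}·5.2 = 202.8 + 65.67, so R_E^{DE} = 51.63 kip and R_D = 78 − 51.63 = 26.37 kip.

R_D = 26.37 kip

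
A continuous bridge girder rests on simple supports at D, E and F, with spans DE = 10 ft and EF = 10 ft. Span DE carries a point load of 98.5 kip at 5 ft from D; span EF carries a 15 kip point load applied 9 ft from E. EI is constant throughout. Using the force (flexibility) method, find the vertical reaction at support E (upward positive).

R_E = 69.96 kip

Take M_E as the redundant. Released structure: two simple spans DE and EF with a hinge at E.
Discontinuity in slope at E on the released structure — sum the simple-span end rotations:
  span DE: point load 98.5 at a = 5: Pab(L + a)/(6LEI) = 615.6/EI
  span EF: point load 15 at a = 9: Pab(L + b)/(6LEI) = 24.75/EI
  relative rotation θ_0 = (615.6 + 24.75)/EI = 640.4/EI
A unit hogging moment at E produces rotation L₁/(3EI) + L₂/(3EI) = 6.667/EI.
Slope continuity at E: θ_0 = M_E·6.667/EI, so M_E = 640.4/6.667 = 96.06 kip·ft (hogging).
Span DE, ΣM about D with M_E applied at E: R_E^{DE}·10 = 492.5 + 96.06, so R_E^{DE} = 58.86 kip and R_D = 98.5 − 58.86 = 39.64 kip.
Span EF, ΣM about F: R_E^{EF}·10 = 15 + 96.06, so R_E^{EF} = 11.11 kip and R_F = 15 − 11.11 = 3.894 kip.
R_E = 58.86 + 11.11 = 69.96 kip.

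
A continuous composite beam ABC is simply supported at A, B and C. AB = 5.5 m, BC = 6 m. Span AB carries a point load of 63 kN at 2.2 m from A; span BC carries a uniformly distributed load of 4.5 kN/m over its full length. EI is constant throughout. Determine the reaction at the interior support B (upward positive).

R_B = 52.08 kN

Take M_B as the redundant. Released structure: two simple spans AB and BC with a hinge at B.
Discontinuity in slope at B on the released structure — sum the simple-span end rotations:
  span AB: point load 63 at a = 2.2: Pab(L + a)/(6LEI) = 106.7/EI
  span BC: UDL 4.5: wL³/(24EI) = 40.5/EI
  relative rotation θ_0 = (106.7 + 40.5)/EI = 147.2/EI
A unit hogging moment at B produces rotation L₁/(3EI) + L₂/(3EI) = 3.833/EI.
Compatibility: M_B·(L₁+L₂)/(3EI) = θ_0, giving M_B = 38.41 kN·m (hogging).
Span AB, ΣM about A with M_B applied at B: R_B^{AB}·5.5 = 138.6 + 38.41, so R_B^{AB} = 32.18 kN and R_A = 63 − 32.18 = 30.82 kN.
Span BC, ΣM about C: R_B^{BC}·6 = 81 + 38.41, so R_B^{BC} = 19.9 kN and R_C = 27 − 19.9 = 7.099 kN.
R_B = 32.18 + 19.9 = 52.08 kN.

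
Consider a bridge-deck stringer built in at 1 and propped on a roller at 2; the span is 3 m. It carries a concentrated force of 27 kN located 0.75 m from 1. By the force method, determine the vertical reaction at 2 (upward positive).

R_2 = 2.32 kN

Release the roller at 2. Primary structure: cantilever fixed at 1.
Free-end deflection of the primary structure under the applied loading (downward +):
  point load 27 at a = 0.75: Pa²(3L − a)/(6EI) = 20.88/EI
Flexibility coefficient — unit upward force at 2: δ_{22} = L³/(3EI) = 9/EI.
Compatibility at 2: δ_0 − R_2·δ_{22} = 0, so R_2 = 20.88/9 = 2.32 kN.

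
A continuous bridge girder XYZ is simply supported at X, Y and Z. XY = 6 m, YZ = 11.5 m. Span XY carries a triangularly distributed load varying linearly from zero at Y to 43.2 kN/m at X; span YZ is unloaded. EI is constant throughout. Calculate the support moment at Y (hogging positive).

Insert a hinge at Y; M_Y is the redundant, and each span becomes simply supported.
End slopes at the hinge Y, treating each span as simply supported:
  span XY: triangular load, peak 43.2: 7w₀L³/(360EI) = 181.4/EI
  relative rotation θ_0 = (181.4 + 0)/EI = 181.4/EI
A unit hogging moment at Y produces rotation L₁/(3EI) + L₂/(3EI) = 5.833/EI.
Slope continuity at Y: θ_0 = M_Y·5.833/EI, so M_Y = 181.4/5.833 = 31.1 kN·m (hogging).

M_Y = 31.1 kN·m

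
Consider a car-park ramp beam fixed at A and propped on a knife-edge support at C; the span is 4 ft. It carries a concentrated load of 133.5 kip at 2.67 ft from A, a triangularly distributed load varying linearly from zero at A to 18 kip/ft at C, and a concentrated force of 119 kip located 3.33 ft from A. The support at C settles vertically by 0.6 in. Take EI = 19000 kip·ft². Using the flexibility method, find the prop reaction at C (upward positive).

R_C = 134 kip

Release the roller at C. Primary structure: cantilever fixed at A.
Deflection at C on the released cantilever, summing each load's contribution:
  point load 133.5 at a = 2.67: Pa²(3L − a)/(6EI) = 1480/EI
  triangular load, peak 18 at the free end: 11w₀L⁴/(120EI) = 422.4/EI
  point load 119 at a = 3.33: Pa²(3L − a)/(6EI) = 1907/EI
  δ_0 = 3809/EI
Tip deflection under a unit load at C: L³/(3EI) = 21.33/EI.
With EI = 19000 kip·ft²: δ_0 = 0.20048 ft and δ_{CC} = 0.001123 ft/kip.
Compatibility — the beam at C must follow the support down by 0.05 ft: δ_0 − R_C·δ_{CC} = 0.05, so R_C = (0.20048 − 0.05)/0.001123 = 134 kip.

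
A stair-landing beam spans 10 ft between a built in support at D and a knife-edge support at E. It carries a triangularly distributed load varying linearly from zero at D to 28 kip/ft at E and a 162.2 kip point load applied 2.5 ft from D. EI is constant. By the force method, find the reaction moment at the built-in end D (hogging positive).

Choose R_E as the redundant. The primary structure is the cantilever fixed at D.
Primary-structure tip deflection at E by superposition:
  triangular load, peak 28 at the free end: 11w₀L⁴/(120EI) = 25667/EI
  point load 162.2 at a = 2.5: Pa²(3L − a)/(6EI) = 4646/EI
  δ_0 = 30313/EI
Tip deflection under a unit load at E: L³/(3EI) = 333.3/EI.
Compatibility at E: δ_0 − R_E·δ_{EE} = 0, so R_E = 30313/333.3 = 90.94 kip.
Moment equilibrium about D: M_D = Σ(load moments about D) − R_E·L = 1339 − 90.94×10 = 429.4 kip·ft.

M_D = 429.4 kip·ft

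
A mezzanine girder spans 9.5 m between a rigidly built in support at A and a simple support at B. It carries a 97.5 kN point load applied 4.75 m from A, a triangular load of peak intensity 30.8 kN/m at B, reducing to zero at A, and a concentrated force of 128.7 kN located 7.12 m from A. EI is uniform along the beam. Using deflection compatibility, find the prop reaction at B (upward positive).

Remove the prop at B; the released (primary) structure is a cantilever built in at A.
Primary-structure tip deflection at B by superposition:
  point load 97.5 at a = 4.75: Pa²(3L − a)/(6EI) = 8708/EI
  triangular load, peak 30.8 at the free end: 11w₀L⁴/(120EI) = 22996/EI
  point load 128.7 at a = 7.12: Pa²(3L − a)/(6EI) = 23249/EI
  δ_0 = 54952/EI
Flexibility coefficient — unit upward force at B: δ_{BB} = L³/(3EI) = 285.8/EI.
The prop prevents deflection at B: R_B = δ_0/δ_{BB} = 54952/285.8 = 192.3 kN.

R_B = 192.3 kN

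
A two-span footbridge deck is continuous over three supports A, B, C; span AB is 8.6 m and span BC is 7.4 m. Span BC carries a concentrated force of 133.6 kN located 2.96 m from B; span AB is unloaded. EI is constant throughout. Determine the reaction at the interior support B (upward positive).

Take M_B as the redundant. Released structure: two simple spans AB and BC with a hinge at B.
End slopes at the hinge B, treating each span as simply supported:
  span BC: point load 133.6 at a = 2.96: Pab(L + b)/(6LEI) = 468.2/EI
  relative rotation θ_0 = (0 + 468.2)/EI = 468.2/EI
A unit hogging moment at B produces rotation L₁/(3EI) + L₂/(3EI) = 5.333/EI.
Compatibility: M_B·(L₁+L₂)/(3EI) = θ_0, giving M_B = 87.79 kN·m (hogging).
Span AB, ΣM about A with M_B applied at B: R_B^{AB}·8.6 = 0 + 87.79, so R_B^{AB} = 10.21 kN and R_A = 0 − 10.21 = -10.21 kN.
Span BC, ΣM about C: R_B^{BC}·7.4 = 593.2 + 87.79, so R_B^{BC} = 92.02 kN and R_C = 133.6 − 92.02 = 41.58 kN.
R_B = 10.21 + 92.02 = 102.2 kN.

R_B = 102.2 kN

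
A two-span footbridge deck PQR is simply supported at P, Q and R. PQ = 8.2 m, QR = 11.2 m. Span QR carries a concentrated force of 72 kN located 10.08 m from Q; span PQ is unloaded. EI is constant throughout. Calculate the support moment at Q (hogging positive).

M_Q = 23.04 kN·m

Insert a hinge at Q; M_Q is the redundant, and each span becomes simply supported.
Rotations at Q on the released spans (each span's end-slope, ×1/EI):
  span QR: point load 72 at a = 10.08: Pab(L + b)/(6LEI) = 149/EI
  relative rotation θ_0 = (0 + 149)/EI = 149/EI
A unit hogging moment at Q produces rotation L₁/(3EI) + L₂/(3EI) = 6.467/EI.
Slope continuity at Q: θ_0 = M_Q·6.467/EI, so M_Q = 149/6.467 = 23.04 kN·m (hogging).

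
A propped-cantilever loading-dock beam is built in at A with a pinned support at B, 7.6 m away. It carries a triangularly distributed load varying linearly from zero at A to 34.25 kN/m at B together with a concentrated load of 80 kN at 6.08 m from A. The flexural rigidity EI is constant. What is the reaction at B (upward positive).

R_B = 127.9 kN

Remove the prop at B; the released (primary) structure is a cantilever built in at A.
Primary-structure tip deflection at B by superposition:
  triangular load, peak 34.25 at the free end: 11w₀L⁴/(120EI) = 10474/EI
  point load 80 at a = 6.08: Pa²(3L − a)/(6EI) = 8241/EI
  δ_0 = 18715/EI
Tip deflection under a unit load at B: L³/(3EI) = 146.3/EI.
Compatibility at B: δ_0 − R_B·δ_{BB} = 0, so R_B = 18715/146.3 = 127.9 kN.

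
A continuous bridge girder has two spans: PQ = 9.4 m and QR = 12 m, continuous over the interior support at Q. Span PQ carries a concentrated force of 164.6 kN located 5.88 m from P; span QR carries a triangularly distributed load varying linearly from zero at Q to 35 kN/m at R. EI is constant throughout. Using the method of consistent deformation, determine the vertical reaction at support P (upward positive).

R_P = 30.33 kN

Insert a hinge at Q; M_Q is the redundant, and each span becomes simply supported.
Discontinuity in slope at Q on the released structure — sum the simple-span end rotations:
  span PQ: point load 164.6 at a = 5.88: Pab(L + a)/(6LEI) = 923/EI
  span QR: triangular load, peak 35: 7w₀L³/(360EI) = 1176/EI
  relative rotation θ_0 = (923 + 1176)/EI = 2099/EI
A unit hogging moment at Q produces rotation L₁/(3EI) + L₂/(3EI) = 7.133/EI.
Compatibility: M_Q·(L₁+L₂)/(3EI) = θ_0, giving M_Q = 294.3 kN·m (hogging).
Span PQ, ΣM about P with M_Q applied at Q: R_Q^{PQ}·9.4 = 967.8 + 294.3, so R_Q^{PQ} = 134.3 kN and R_P = 164.6 − 134.3 = 30.33 kN.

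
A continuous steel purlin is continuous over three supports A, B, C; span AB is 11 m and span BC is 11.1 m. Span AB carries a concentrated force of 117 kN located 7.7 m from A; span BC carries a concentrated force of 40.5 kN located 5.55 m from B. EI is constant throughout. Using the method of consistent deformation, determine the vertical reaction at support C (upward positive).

R_C = 6.135 kN

Take M_B as the redundant. Released structure: two simple spans AB and BC with a hinge at B.
Discontinuity in slope at B on the released structure — sum the simple-span end rotations:
  span AB: point load 117 at a = 7.7: Pab(L + a)/(6LEI) = 842.3/EI
  span BC: point load 40.5 at a = 5.55: Pab(L + b)/(6LEI) = 311.9/EI
  relative rotation θ_0 = (842.3 + 311.9)/EI = 1154/EI
A unit hogging moment at B produces rotation L₁/(3EI) + L₂/(3EI) = 7.367/EI.
Slope continuity at B: θ_0 = M_B·7.367/EI, so M_B = 1154/7.367 = 156.7 kN·m (hogging).
Span BC, ΣM about C: R_B^{BC}·11.1 = 224.8 + 156.7, so R_B^{BC} = 34.37 kN and R_C = 40.5 − 34.37 = 6.135 kN.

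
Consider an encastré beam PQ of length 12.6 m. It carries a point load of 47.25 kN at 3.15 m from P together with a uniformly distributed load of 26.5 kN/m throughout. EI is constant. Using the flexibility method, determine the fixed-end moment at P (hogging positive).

Take the two fixed-end moments M_P, M_Q as redundants; the released structure is the simple span PQ.
Simple-span end rotations at P and Q under the given loads:
  at P: point load 47.25 at a = 3.15: Pab(L + b)/(6LEI) = 410.2/EI
  at Q: point load 47.25 at a = 3.15: Pab(L + a)/(6LEI) = 293/EI
  at P: UDL 26.5: wL³/(24EI) = 2209/EI
  at Q: UDL 26.5: wL³/(24EI) = 2209/EI
  θ_P0 = 2619/EI,  θ_Q0 = 2502/EI
Flexibility coefficients: a unit moment at one end gives L/(3EI) there and L/(6EI) at the far end, so f₁₁ = f₂₂ = 4.2/EI and f₁₂ = f₂₁ = 2.1/EI.
Compatibility — zero rotation at each built-in end:
  4.2 M_P + 2.1 M_Q = 2619
  2.1 M_P + 4.2 M_Q = 2502
Solving the pair gives M_P = 434.3 kN·m and M_Q = 378.5 kN·m (hogging).

M_P = 434.3 kN·m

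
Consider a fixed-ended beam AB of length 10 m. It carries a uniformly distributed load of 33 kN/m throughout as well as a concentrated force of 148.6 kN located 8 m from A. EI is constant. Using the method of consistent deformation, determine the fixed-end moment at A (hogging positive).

Take the two fixed-end moments M_A, M_B as redundants; the released structure is the simple span AB.
On the primary (simply-supported) span, the end slopes from the loading are:
  at A: UDL 33: wL³/(24EI) = 1375/EI
  at B: UDL 33: wL³/(24EI) = 1375/EI
  at A: point load 148.6 at a = 8: Pab(L + b)/(6LEI) = 475.5/EI
  at B: point load 148.6 at a = 8: Pab(L + a)/(6LEI) = 713.3/EI
  θ_A0 = 1851/EI,  θ_B0 = 2088/EI
Flexibility coefficients: a unit moment at one end gives L/(3EI) there and L/(6EI) at the far end, so f₁₁ = f₂₂ = 3.333/EI and f₁₂ = f₂₁ = 1.667/EI.
Compatibility — zero rotation at each built-in end:
  3.333 M_A + 1.667 M_B = 1851
  1.667 M_A + 3.333 M_B = 2088
Solving the pair gives M_A = 322.6 kN·m and M_B = 465.2 kN·m (hogging).

M_A = 322.6 kN·m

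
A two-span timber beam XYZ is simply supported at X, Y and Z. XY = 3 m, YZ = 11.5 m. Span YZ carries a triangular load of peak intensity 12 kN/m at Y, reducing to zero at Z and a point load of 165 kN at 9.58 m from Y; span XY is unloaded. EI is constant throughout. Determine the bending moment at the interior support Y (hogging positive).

Release continuity at Y by inserting a hinge; the redundant is the internal moment M_Y. The primary structure is two simply-supported spans XY and YZ.
Rotations at Y on the released spans (each span's end-slope, ×1/EI):
  span YZ: triangular load, peak 12: w₀L³/(45EI) = 405.6/EI
  span YZ: point load 165 at a = 9.58: Pab(L + b)/(6LEI) = 590.3/EI
  relative rotation θ_0 = (0 + 995.8)/EI = 995.8/EI
A unit hogging moment at Y produces rotation L₁/(3EI) + L₂/(3EI) = 4.833/EI.
Slope continuity at Y: θ_0 = M_Y·4.833/EI, so M_Y = 995.8/4.833 = 206 kN·m (hogging).

M_Y = 206 kN·m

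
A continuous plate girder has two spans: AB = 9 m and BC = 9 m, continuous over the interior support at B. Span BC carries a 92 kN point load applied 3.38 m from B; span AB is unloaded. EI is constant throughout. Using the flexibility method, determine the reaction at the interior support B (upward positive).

Release continuity at B by inserting a hinge; the redundant is the internal moment M_B. The primary structure is two simply-supported spans AB and BC.
Discontinuity in slope at B on the released structure — sum the simple-span end rotations:
  span BC: point load 92 at a = 3.38: Pab(L + b)/(6LEI) = 473.1/EI
  relative rotation θ_0 = (0 + 473.1)/EI = 473.1/EI
A unit hogging moment at B produces rotation L₁/(3EI) + L₂/(3EI) = 6/EI.
Compatibility: M_B·(L₁+L₂)/(3EI) = θ_0, giving M_B = 78.86 kN·m (hogging).
Span AB, ΣM about A with M_B applied at B: R_B^{AB}·9 = 0 + 78.86, so R_B^{AB} = 8.762 kN and R_A = 0 − 8.762 = -8.762 kN.
Span BC, ΣM about C: R_B^{BC}·9 = 517 + 78.86, so R_B^{BC} = 66.21 kN and R_C = 92 − 66.21 = 25.79 kN.
R_B = 8.762 + 66.21 = 74.97 kN.

R_B = 74.97 kN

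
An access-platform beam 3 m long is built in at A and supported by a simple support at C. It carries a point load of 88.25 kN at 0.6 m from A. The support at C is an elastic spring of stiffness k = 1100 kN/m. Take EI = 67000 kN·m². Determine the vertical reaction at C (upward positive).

Release the roller at C. Primary structure: cantilever fixed at A.
Primary-structure tip deflection at C by superposition:
  point load 88.25 at a = 0.6: Pa²(3L − a)/(6EI) = 44.48/EI
Flexibility coefficient — unit upward force at C: δ_{CC} = L³/(3EI) = 9/EI.
With EI = 67000 kN·m²: δ_0 = 0.000664 m and δ_{CC} = 0.000134 m/kN.
Compatibility — the spring shortens by R_C/k under the reaction it provides: δ_0 − R_C·δ_{CC} = R_C/k. With 1/k = 0.000909 m/kN, R_C = δ_0 / (δ_{CC} + 1/k) = 0.000664 / (0.000134 + 0.000909) = 0.6362 kN.

R_C = 0.6362 kN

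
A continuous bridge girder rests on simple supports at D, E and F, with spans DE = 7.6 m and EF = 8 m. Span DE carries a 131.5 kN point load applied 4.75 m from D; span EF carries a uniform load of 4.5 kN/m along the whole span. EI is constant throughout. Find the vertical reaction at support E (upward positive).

Take M_E as the redundant. Released structure: two simple spans DE and EF with a hinge at E.
End slopes at the hinge E, treating each span as simply supported:
  span DE: point load 131.5 at a = 4.75: Pab(L + a)/(6LEI) = 482.1/EI
  span EF: UDL 4.5: wL³/(24EI) = 96/EI
  relative rotation θ_0 = (482.1 + 96)/EI = 578.1/EI
A unit hogging moment at E produces rotation L₁/(3EI) + L₂/(3EI) = 5.2/EI.
Slope continuity at E: θ_0 = M_E·5.2/EI, so M_E = 578.1/5.2 = 111.2 kN·m (hogging).
Span DE, ΣM about D with M_E applied at E: R_E^{DE}·7.6 = 624.6 + 111.2, so R_E^{DE} = 96.82 kN and R_D = 131.5 − 96.82 = 34.68 kN.
Span EF, ΣM about F: R_E^{EF}·8 = 144 + 111.2, so R_E^{EF} = 31.9 kN and R_F = 36 − 31.9 = 4.103 kN.
R_E = 96.82 + 31.9 = 128.7 kN.

R_E = 128.7 kN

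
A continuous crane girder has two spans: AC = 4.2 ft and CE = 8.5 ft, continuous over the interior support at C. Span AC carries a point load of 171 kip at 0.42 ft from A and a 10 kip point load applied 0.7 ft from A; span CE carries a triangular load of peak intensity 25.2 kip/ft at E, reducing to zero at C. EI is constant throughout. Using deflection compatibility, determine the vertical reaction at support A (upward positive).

R_A = 142.2 kip

Insert a hinge at C; M_C is the redundant, and each span becomes simply supported.
Rotations at C on the released spans (each span's end-slope, ×1/EI):
  span AC: point load 171 at a = 0.42: Pab(L + a)/(6LEI) = 49.77/EI
  span AC: point load 10 at a = 0.7: Pab(L + a)/(6LEI) = 4.764/EI
  span CE: triangular load, peak 25.2: 7w₀L³/(360EI) = 300.9/EI
  relative rotation θ_0 = (54.54 + 300.9)/EI = 355.5/EI
A unit hogging moment at C produces rotation L₁/(3EI) + L₂/(3EI) = 4.233/EI.
Slope continuity at C: θ_0 = M_C·4.233/EI, so M_C = 355.5/4.233 = 83.97 kip·ft (hogging).
Span AC, ΣM about A with M_C applied at C: R_C^{AC}·4.2 = 78.82 + 83.97, so R_C^{AC} = 38.76 kip and R_A = 181 − 38.76 = 142.2 kip.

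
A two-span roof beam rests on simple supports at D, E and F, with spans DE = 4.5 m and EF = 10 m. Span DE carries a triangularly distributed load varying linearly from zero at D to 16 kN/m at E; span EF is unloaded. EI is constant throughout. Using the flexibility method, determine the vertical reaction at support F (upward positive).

R_F = -0.6703 kN

Release continuity at E by inserting a hinge; the redundant is the internal moment M_E. The primary structure is two simply-supported spans DE and EF.
Discontinuity in slope at E on the released structure — sum the simple-span end rotations:
  span DE: triangular load, peak 16: w₀L³/(45EI) = 32.4/EI
  relative rotation θ_0 = (32.4 + 0)/EI = 32.4/EI
A unit hogging moment at E produces rotation L₁/(3EI) + L₂/(3EI) = 4.833/EI.
Compatibility: M_E·(L₁+L₂)/(3EI) = θ_0, giving M_E = 6.703 kN·m (hogging).
Span EF, ΣM about F: R_E^{EF}·10 = 0 + 6.703, so R_E^{EF} = 0.6703 kN and R_F = 0 − 0.6703 = -0.6703 kN.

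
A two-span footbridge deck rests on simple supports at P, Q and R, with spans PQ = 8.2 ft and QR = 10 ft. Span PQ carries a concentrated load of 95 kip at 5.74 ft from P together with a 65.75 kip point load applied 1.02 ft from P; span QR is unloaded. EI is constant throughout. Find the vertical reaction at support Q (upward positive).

Release continuity at Q by inserting a hinge; the redundant is the internal moment M_Q. The primary structure is two simply-supported spans PQ and QR.
End slopes at the hinge Q, treating each span as simply supported:
  span PQ: point load 95 at a = 5.74: Pab(L + a)/(6LEI) = 380.1/EI
  span PQ: point load 65.75 at a = 1.02: Pab(L + a)/(6LEI) = 90.24/EI
  relative rotation θ_0 = (470.3 + 0)/EI = 470.3/EI
A unit hogging moment at Q produces rotation L₁/(3EI) + L₂/(3EI) = 6.067/EI.
Compatibility: M_Q·(L₁+L₂)/(3EI) = θ_0, giving M_Q = 77.52 kip·ft (hogging).
Span PQ, ΣM about P with M_Q applied at Q: R_Q^{PQ}·8.2 = 612.4 + 77.52, so R_Q^{PQ} = 84.13 kip and R_P = 160.8 − 84.13 = 76.62 kip.
Span QR, ΣM about R: R_Q^{QR}·10 = 0 + 77.52, so R_Q^{QR} = 7.752 kip and R_R = 0 − 7.752 = -7.752 kip.
R_Q = 84.13 + 7.752 = 91.89 kip.

R_Q = 91.89 kip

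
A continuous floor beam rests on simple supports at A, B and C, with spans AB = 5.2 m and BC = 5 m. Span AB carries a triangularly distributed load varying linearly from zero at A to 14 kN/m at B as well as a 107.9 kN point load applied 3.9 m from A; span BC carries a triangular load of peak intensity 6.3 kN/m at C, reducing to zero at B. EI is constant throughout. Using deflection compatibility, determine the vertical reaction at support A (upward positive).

Release continuity at B by inserting a hinge; the redundant is the internal moment M_B. The primary structure is two simply-supported spans AB and BC.
End slopes at the hinge B, treating each span as simply supported:
  span AB: triangular load, peak 14: w₀L³/(45EI) = 43.74/EI
  span AB: point load 107.9 at a = 3.9: Pab(L + a)/(6LEI) = 159.6/EI
  span BC: triangular load, peak 6.3: 7w₀L³/(360EI) = 15.31/EI
  relative rotation θ_0 = (203.3 + 15.31)/EI = 218.6/EI
A unit hogging moment at B produces rotation L₁/(3EI) + L₂/(3EI) = 3.4/EI.
Compatibility: M_B·(L₁+L₂)/(3EI) = θ_0, giving M_B = 64.3 kN·m (hogging).
Span AB, ΣM about A with M_B applied at B: R_B^{AB}·5.2 = 547 + 64.3, so R_B^{AB} = 117.6 kN and R_A = 144.3 − 117.6 = 26.74 kN.

R_A = 26.74 kN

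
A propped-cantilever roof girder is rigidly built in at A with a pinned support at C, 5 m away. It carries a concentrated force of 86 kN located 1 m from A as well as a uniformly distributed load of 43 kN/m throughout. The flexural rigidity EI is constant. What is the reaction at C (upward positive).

R_C = 85.44 kN

Take the reaction at C as the redundant and release it; the primary structure is a cantilever fixed at A.
Primary-structure tip deflection at C by superposition:
  point load 86 at a = 1: Pa²(3L − a)/(6EI) = 200.7/EI
  UDL 43: wL⁴/(8EI) = 3359/EI
  δ_0 = 3560/EI
Flexibility coefficient — unit upward force at C: δ_{CC} = L³/(3EI) = 41.67/EI.
Compatibility at C: δ_0 − R_C·δ_{CC} = 0, so R_C = 3560/41.67 = 85.44 kN.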